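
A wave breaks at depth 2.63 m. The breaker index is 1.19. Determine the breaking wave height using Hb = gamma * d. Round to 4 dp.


Hb = gamma * d
Hb = 1.19 * 2.63
Hb = 3.1297 m

3.1297


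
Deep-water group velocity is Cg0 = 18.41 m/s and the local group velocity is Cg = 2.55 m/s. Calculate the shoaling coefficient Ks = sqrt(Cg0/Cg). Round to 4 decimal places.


Ks = sqrt(Cg0 / Cg)
Ks = sqrt(18.41 / 2.55)
Ks = sqrt(7.2196)
Ks = 2.6869

2.6869


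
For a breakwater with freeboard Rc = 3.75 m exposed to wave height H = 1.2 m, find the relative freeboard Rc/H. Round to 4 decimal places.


Relative freeboard = Rc / H
= 3.75 / 1.2
= 3.1250

3.1250


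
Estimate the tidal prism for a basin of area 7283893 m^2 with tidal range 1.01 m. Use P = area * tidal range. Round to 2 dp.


Tidal prism = Area * Tidal range
P = 7283893 * 1.01
P = 7356731.93 m^3

7356731.93


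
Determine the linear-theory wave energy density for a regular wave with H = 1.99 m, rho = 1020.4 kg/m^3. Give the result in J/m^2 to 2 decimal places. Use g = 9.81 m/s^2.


E = (1/8) * rho * g * H^2
E = (1/8) * 1020.4 * 9.81 * 1.99^2
E = 0.125 * 1020.4 * 9.81 * 3.9601
E = 4955.14 J/m^2

4955.14


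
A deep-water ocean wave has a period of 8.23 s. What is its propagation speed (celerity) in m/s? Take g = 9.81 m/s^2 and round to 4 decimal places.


We use the deep-water celerity formula:
C = g * T / (2 * pi)
C = 9.81 * 8.23 / (2 * 3.14159...)
C = 80.736300 / 6.283185
C = 12.8496 m/s

12.8496


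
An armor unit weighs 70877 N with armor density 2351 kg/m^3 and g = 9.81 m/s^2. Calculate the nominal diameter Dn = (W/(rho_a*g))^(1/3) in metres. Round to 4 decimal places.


V = W / (rho_a * g)
V = 70877 / (2351 * 9.81)
V = 70877 / 23063.31
V = 3.073150 m^3
Dn = V^(1/3) = 3.073150^(1/3)
Dn = 1.4539 m

1.4539


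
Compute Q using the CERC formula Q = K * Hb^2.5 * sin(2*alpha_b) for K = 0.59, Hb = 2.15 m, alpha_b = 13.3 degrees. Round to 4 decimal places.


Q = K * Hb^2.5 * sin(2 * alpha_b)
Hb^2.5 = 2.15^2.5 = 6.777915
sin(2 * 13.3) = sin(26.6) = 0.447759
Q = 0.59 * 6.777915 * 0.447759
Q = 1.7906 m^3/s

1.7906


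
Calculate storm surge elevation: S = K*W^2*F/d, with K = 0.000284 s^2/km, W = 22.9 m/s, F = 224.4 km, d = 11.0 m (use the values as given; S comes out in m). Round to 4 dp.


S = K * W^2 * F / d
W^2 = 22.9^2 = 524.41
S = 0.000284 * 524.41 * 224.4 / 11.0
Numerator = 0.000284 * 524.41 * 224.4 = 33.420440
S = 33.420440 / 11.0 = 3.0382 m

3.0382


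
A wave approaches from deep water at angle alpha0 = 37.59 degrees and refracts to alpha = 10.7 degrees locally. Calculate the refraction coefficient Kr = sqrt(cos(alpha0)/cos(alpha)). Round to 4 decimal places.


Kr = sqrt(cos(alpha0) / cos(alpha))
cos(37.59) = 0.792396
cos(10.7) = 0.982613
Kr = sqrt(0.792396 / 0.982613)
Kr = sqrt(0.806417)
Kr = 0.8980

0.8980


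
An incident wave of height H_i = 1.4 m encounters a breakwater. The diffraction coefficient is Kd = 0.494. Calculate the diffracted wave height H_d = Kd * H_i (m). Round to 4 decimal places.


H_d = Kd * H_i
H_d = 0.494 * 1.4
H_d = 0.6916 m

0.6916


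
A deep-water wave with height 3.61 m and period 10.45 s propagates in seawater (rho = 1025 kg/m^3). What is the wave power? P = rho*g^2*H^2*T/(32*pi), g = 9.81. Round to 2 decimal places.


P = rho * g^2 * H^2 * T / (32 * pi)
P = 1025 * 9.81^2 * 3.61^2 * 10.45 / (32 * pi)
P = 1025 * 96.2361 * 13.0321 * 10.45 / 100.53096
P = 133626.54 W/m

133626.54


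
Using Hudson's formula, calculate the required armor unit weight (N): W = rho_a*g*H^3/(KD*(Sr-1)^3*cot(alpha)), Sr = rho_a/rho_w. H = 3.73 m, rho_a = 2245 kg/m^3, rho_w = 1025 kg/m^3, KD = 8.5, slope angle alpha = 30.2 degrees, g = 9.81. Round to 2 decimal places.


Sr = rho_a / rho_w = 2245 / 1025 = 2.190244
(Sr - 1) = 1.190244
(Sr - 1)^3 = 1.686195
cot(30.2) = 1 / tan(30.2) = 1 / 0.582014 = 1.718172
Numerator = 2245 * 9.81 * 3.73^3 = 1142909.5145
Denominator = 8.5 * 1.686195 * 1.718172 = 24.625977
W = 1142909.5145 / 24.625977
W = 46410.73 N

46410.73


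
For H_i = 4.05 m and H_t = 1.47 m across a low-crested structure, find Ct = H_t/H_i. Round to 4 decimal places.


Ct = H_t / H_i
Ct = 1.47 / 4.05
Ct = 0.3630

0.3630


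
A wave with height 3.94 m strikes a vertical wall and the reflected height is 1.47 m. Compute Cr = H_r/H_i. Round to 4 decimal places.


Cr = H_r / H_i
Cr = 1.47 / 3.94
Cr = 0.3731

0.3731


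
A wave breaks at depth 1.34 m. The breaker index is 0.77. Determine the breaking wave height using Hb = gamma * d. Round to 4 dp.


Hb = gamma * d
Hb = 0.77 * 1.34
Hb = 1.0318 m

1.0318


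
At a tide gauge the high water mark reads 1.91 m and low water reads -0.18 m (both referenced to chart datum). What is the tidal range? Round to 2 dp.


Tidal range = High water - Low water
Tidal range = 1.91 - (-0.18)
Tidal range = 2.09 m

2.09


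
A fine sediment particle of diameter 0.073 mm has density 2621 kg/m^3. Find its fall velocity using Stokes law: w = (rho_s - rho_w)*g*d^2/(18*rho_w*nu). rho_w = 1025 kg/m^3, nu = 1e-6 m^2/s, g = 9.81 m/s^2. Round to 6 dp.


w = (rho_s - rho_w) * g * d^2 / (18 * rho_w * nu)
d = 0.073 mm = 0.000073 m
rho_s - rho_w = 2621 - 1025 = 1596
Numerator = 1596 * 9.81 * (0.000073)^2 = 0.000083434874
Denominator = 18 * 1025 * 1e-6 = 0.018450
w = 0.004522 m/s

0.004522


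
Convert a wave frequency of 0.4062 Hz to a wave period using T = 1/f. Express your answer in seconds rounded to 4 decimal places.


T = 1 / f
T = 1 / 0.4062
T = 2.4618 s

2.4618


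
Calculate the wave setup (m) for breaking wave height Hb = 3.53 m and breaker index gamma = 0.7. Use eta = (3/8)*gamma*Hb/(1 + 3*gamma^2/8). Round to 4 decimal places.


eta = (3/8) * gamma * Hb / (1 + 3*gamma^2/8)
Numerator = (3/8) * 0.7 * 3.53 = 0.926625
Denominator = 1 + 3*0.7^2/8 = 1 + 0.183750 = 1.183750
eta = 0.926625 / 1.183750
eta = 0.7828 m

0.7828


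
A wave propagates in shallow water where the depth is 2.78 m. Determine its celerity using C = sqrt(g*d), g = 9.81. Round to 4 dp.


Using the shallow-water approximation:
C = sqrt(g * d) = sqrt(9.81 * 2.78)
C = sqrt(27.2718)
C = 5.2222 m/s

5.2222


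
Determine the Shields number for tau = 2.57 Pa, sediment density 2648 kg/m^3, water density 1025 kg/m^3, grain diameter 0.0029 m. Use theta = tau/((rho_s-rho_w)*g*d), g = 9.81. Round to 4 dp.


theta = tau / ((rho_s - rho_w) * g * d)
rho_s - rho_w = 2648 - 1025 = 1623
Denominator = 1623 * 9.81 * 0.0029 = 46.172727
theta = 2.57 / 46.172727
theta = 0.0557

0.0557


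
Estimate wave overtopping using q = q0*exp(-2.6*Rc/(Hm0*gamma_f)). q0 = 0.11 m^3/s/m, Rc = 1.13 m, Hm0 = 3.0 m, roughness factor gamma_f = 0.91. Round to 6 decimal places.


q = q0 * exp(-2.6 * Rc / (Hm0 * gamma_f))
Exponent = -2.6 * 1.13 / (3.0 * 0.91)
= -2.6 * 1.13 / 2.7300
= -1.076190
exp(-1.076190) = 0.340892
q = 0.11 * 0.340892
q = 0.037498 m^3/s/m

0.037498


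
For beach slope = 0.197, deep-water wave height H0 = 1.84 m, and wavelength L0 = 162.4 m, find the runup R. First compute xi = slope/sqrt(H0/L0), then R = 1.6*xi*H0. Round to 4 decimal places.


xi = slope / sqrt(H0/L0)
H0/L0 = 1.84/162.4 = 0.011330
sqrt(0.011330) = 0.106443
xi = 0.197 / 0.106443 = 1.850761
R = 1.6 * xi * H0 = 1.6 * 1.850761 * 1.84
R = 5.4486 m

5.4486


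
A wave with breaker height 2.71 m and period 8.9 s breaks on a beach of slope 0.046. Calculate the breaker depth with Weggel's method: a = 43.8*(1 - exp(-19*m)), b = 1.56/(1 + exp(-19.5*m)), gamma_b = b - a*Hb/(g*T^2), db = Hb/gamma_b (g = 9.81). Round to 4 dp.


a = 43.8 * (1 - exp(-19 * m))
exp(-19 * 0.046) = exp(-0.8740) = 0.417279
a = 43.8 * (1 - 0.417279) = 25.523176
b = 1.56 / (1 + exp(-19.5 * m))
exp(-19.5 * 0.046) = exp(-0.8970) = 0.407791
b = 1.56 / (1 + 0.407791) = 1.108119
Hb / (g * T^2) = 2.71 / (9.81 * 8.9^2) = 2.71 / 777.0501 = 0.00348755
gamma_b = b - a * Hb/(g*T^2) = 1.108119 - 25.523176 * 0.00348755 = 1.019106
db = Hb / gamma_b = 2.71 / 1.019106
db = 2.6592 m

2.6592


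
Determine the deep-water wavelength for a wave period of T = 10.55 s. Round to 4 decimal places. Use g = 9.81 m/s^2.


L0 = g * T^2 / (2 * pi)
L0 = 9.81 * 10.55^2 / (2 * pi)
L0 = 9.81 * 111.3025 / 6.28319
L0 = 1091.8775 / 6.28319
L0 = 173.7777 m

173.7777


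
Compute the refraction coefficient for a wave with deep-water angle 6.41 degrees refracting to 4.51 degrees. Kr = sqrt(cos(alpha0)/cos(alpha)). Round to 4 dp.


Kr = sqrt(cos(alpha0) / cos(alpha))
cos(6.41) = 0.993748
cos(4.51) = 0.996904
Kr = sqrt(0.993748 / 0.996904)
Kr = sqrt(0.996835)
Kr = 0.9984

0.9984


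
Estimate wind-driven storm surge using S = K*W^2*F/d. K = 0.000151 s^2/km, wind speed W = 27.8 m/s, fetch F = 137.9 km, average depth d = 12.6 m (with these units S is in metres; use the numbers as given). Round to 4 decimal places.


S = K * W^2 * F / d
W^2 = 27.8^2 = 772.84
S = 0.000151 * 772.84 * 137.9 / 12.6
Numerator = 0.000151 * 772.84 * 137.9 = 16.092770
S = 16.092770 / 12.6 = 1.2772 m

1.2772


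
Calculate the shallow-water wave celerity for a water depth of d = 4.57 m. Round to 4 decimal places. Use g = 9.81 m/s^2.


Using the shallow-water approximation:
C = sqrt(g * d) = sqrt(9.81 * 4.57)
C = sqrt(44.8317)
C = 6.6956 m/s

6.6956


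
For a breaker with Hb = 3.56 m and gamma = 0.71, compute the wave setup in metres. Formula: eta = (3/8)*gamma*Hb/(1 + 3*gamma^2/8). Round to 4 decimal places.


eta = (3/8) * gamma * Hb / (1 + 3*gamma^2/8)
Numerator = (3/8) * 0.71 * 3.56 = 0.947850
Denominator = 1 + 3*0.71^2/8 = 1 + 0.189038 = 1.189038
eta = 0.947850 / 1.189038
eta = 0.7972 m

0.7972


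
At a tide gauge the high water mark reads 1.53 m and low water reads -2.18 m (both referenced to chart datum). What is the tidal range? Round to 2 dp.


Tidal range = High water - Low water
Tidal range = 1.53 - (-2.18)
Tidal range = 3.71 m

3.71


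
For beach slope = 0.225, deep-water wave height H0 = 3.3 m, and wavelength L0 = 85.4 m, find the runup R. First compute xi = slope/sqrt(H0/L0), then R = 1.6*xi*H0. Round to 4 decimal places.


xi = slope / sqrt(H0/L0)
H0/L0 = 3.3/85.4 = 0.038642
sqrt(0.038642) = 0.196575
xi = 0.225 / 0.196575 = 1.144602
R = 1.6 * xi * H0 = 1.6 * 1.144602 * 3.3
R = 6.0435 m

6.0435


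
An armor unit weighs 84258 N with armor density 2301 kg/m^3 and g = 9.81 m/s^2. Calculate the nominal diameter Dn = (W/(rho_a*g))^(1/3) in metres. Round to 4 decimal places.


V = W / (rho_a * g)
V = 84258 / (2301 * 9.81)
V = 84258 / 22572.81
V = 3.732721 m^3
Dn = V^(1/3) = 3.732721^(1/3)
Dn = 1.5512 m

1.5512


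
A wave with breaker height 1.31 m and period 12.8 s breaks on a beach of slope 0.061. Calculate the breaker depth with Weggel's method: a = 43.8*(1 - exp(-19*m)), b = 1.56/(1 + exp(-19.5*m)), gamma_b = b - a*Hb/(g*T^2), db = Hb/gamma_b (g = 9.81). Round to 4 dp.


a = 43.8 * (1 - exp(-19 * m))
exp(-19 * 0.061) = exp(-1.1590) = 0.313800
a = 43.8 * (1 - 0.313800) = 30.055568
b = 1.56 / (1 + exp(-19.5 * m))
exp(-19.5 * 0.061) = exp(-1.1895) = 0.304373
b = 1.56 / (1 + 0.304373) = 1.195977
Hb / (g * T^2) = 1.31 / (9.81 * 12.8^2) = 1.31 / 1607.2704 = 0.00081505
gamma_b = b - a * Hb/(g*T^2) = 1.195977 - 30.055568 * 0.00081505 = 1.171480
db = Hb / gamma_b = 1.31 / 1.171480
db = 1.1182 m

1.1182


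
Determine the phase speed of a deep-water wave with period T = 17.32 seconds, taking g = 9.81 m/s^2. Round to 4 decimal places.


We use the deep-water celerity formula:
C = g * T / (2 * pi)
C = 9.81 * 17.32 / (2 * 3.14159...)
C = 169.909200 / 6.283185
C = 27.0419 m/s

27.0419


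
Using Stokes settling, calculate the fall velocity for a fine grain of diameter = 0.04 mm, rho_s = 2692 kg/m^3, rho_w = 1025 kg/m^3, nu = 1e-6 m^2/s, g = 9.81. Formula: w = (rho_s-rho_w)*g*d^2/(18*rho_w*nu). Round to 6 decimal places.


w = (rho_s - rho_w) * g * d^2 / (18 * rho_w * nu)
d = 0.04 mm = 0.000040 m
rho_s - rho_w = 2692 - 1025 = 1667
Numerator = 1667 * 9.81 * (0.000040)^2 = 0.000026165232
Denominator = 18 * 1025 * 1e-6 = 0.018450
w = 0.001418 m/s

0.001418


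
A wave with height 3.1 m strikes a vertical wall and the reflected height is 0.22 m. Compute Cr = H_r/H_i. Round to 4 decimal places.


Cr = H_r / H_i
Cr = 0.22 / 3.1
Cr = 0.0710

0.0710


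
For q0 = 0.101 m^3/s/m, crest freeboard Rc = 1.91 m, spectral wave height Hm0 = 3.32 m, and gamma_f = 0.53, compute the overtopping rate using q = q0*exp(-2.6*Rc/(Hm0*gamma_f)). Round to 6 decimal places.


q = q0 * exp(-2.6 * Rc / (Hm0 * gamma_f))
Exponent = -2.6 * 1.91 / (3.32 * 0.53)
= -2.6 * 1.91 / 1.7596
= -2.822232
exp(-2.822232) = 0.059473
q = 0.101 * 0.059473
q = 0.006007 m^3/s/m

0.006007


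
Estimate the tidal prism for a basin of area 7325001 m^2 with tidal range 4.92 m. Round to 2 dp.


Tidal prism = Area * Tidal range
P = 7325001 * 4.92
P = 36039004.92 m^3

36039004.92


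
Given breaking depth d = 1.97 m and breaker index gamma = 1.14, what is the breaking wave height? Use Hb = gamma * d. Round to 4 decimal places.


Hb = gamma * d
Hb = 1.14 * 1.97
Hb = 2.2458 m

2.2458


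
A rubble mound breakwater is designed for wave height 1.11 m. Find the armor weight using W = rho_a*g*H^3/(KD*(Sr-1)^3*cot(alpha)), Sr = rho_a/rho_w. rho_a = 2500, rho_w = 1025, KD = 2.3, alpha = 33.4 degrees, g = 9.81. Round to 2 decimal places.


Sr = rho_a / rho_w = 2500 / 1025 = 2.439024
(Sr - 1) = 1.439024
(Sr - 1)^3 = 2.979919
cot(33.4) = 1 / tan(33.4) = 1 / 0.659379 = 1.516580
Numerator = 2500 * 9.81 * 1.11^3 = 33541.1503
Denominator = 2.3 * 2.979919 * 1.516580 = 10.394354
W = 33541.1503 / 10.394354
W = 3226.86 N

3226.86


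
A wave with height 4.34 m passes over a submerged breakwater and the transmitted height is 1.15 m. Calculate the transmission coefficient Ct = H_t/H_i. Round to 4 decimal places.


Ct = H_t / H_i
Ct = 1.15 / 4.34
Ct = 0.2650

0.2650


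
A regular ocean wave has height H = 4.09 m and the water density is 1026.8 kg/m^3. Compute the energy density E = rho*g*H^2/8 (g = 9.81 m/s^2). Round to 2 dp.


E = (1/8) * rho * g * H^2
E = (1/8) * 1026.8 * 9.81 * 4.09^2
E = 0.125 * 1026.8 * 9.81 * 16.7281
E = 21062.58 J/m^2

21062.58


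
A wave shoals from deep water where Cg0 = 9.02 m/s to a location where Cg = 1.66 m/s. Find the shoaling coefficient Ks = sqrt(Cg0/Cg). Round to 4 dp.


Ks = sqrt(Cg0 / Cg)
Ks = sqrt(9.02 / 1.66)
Ks = sqrt(5.4337)
Ks = 2.3310

2.3310


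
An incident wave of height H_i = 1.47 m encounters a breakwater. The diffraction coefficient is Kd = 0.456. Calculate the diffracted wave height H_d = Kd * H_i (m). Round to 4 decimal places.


H_d = Kd * H_i
H_d = 0.456 * 1.47
H_d = 0.6703 m

0.6703


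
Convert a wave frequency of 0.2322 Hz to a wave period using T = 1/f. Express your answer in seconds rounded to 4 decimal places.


T = 1 / f
T = 1 / 0.2322
T = 4.3066 s

4.3066


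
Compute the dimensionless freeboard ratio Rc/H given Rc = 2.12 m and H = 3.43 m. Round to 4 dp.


Relative freeboard = Rc / H
= 2.12 / 3.43
= 0.6181

0.6181


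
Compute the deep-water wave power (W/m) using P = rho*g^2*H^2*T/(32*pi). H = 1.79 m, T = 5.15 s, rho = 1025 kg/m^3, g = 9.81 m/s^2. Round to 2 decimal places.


P = rho * g^2 * H^2 * T / (32 * pi)
P = 1025 * 9.81^2 * 1.79^2 * 5.15 / (32 * pi)
P = 1025 * 96.2361 * 3.2041 * 5.15 / 100.53096
P = 16191.06 W/m

16191.06


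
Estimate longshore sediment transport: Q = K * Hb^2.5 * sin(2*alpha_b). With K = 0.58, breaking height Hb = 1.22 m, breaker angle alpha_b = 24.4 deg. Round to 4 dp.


Q = K * Hb^2.5 * sin(2 * alpha_b)
Hb^2.5 = 1.22^2.5 = 1.643992
sin(2 * 24.4) = sin(48.8) = 0.752415
Q = 0.58 * 1.643992 * 0.752415
Q = 0.7174 m^3/s

0.7174


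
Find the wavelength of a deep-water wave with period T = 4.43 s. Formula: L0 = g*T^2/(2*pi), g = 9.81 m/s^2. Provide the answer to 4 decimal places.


L0 = g * T^2 / (2 * pi)
L0 = 9.81 * 4.43^2 / (2 * pi)
L0 = 9.81 * 19.6249 / 6.28319
L0 = 192.5203 / 6.28319
L0 = 30.6406 m

30.6406


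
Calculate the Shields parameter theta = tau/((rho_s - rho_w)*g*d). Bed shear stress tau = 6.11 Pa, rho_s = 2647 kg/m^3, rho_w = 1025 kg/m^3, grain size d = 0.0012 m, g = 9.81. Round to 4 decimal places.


theta = tau / ((rho_s - rho_w) * g * d)
rho_s - rho_w = 2647 - 1025 = 1622
Denominator = 1622 * 9.81 * 0.0012 = 19.094184
theta = 6.11 / 19.094184
theta = 0.3200

0.3200


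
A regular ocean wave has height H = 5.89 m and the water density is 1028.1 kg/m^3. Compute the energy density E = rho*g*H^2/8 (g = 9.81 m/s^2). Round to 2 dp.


E = (1/8) * rho * g * H^2
E = (1/8) * 1028.1 * 9.81 * 5.89^2
E = 0.125 * 1028.1 * 9.81 * 34.6921
E = 43736.59 J/m^2

43736.59


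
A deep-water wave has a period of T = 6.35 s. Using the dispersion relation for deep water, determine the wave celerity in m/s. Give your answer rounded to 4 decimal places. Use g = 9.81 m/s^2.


We use the deep-water celerity formula:
C = g * T / (2 * pi)
C = 9.81 * 6.35 / (2 * 3.14159...)
C = 62.293500 / 6.283185
C = 9.9143 m/s

9.9143


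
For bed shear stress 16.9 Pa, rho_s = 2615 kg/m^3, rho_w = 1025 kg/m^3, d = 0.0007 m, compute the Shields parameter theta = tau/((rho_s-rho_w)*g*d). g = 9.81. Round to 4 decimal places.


theta = tau / ((rho_s - rho_w) * g * d)
rho_s - rho_w = 2615 - 1025 = 1590
Denominator = 1590 * 9.81 * 0.0007 = 10.918530
theta = 16.9 / 10.918530
theta = 1.5478

1.5478


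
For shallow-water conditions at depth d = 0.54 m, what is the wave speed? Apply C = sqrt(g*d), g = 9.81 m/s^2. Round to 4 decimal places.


Using the shallow-water approximation:
C = sqrt(g * d) = sqrt(9.81 * 0.54)
C = sqrt(5.2974)
C = 2.3016 m/s

2.3016


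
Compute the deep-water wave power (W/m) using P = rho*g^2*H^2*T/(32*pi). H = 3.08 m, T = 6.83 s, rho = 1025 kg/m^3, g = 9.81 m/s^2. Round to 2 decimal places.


P = rho * g^2 * H^2 * T / (32 * pi)
P = 1025 * 9.81^2 * 3.08^2 * 6.83 / (32 * pi)
P = 1025 * 96.2361 * 9.4864 * 6.83 / 100.53096
P = 63574.68 W/m

63574.68


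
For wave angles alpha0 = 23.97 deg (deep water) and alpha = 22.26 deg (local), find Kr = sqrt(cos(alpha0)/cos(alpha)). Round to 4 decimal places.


Kr = sqrt(cos(alpha0) / cos(alpha))
cos(23.97) = 0.913758
cos(22.26) = 0.925474
Kr = sqrt(0.913758 / 0.925474)
Kr = sqrt(0.987340)
Kr = 0.9937

0.9937


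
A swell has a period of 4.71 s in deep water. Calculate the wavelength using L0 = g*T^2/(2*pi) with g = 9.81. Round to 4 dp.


L0 = g * T^2 / (2 * pi)
L0 = 9.81 * 4.71^2 / (2 * pi)
L0 = 9.81 * 22.1841 / 6.28319
L0 = 217.6260 / 6.28319
L0 = 34.6363 m

34.6363


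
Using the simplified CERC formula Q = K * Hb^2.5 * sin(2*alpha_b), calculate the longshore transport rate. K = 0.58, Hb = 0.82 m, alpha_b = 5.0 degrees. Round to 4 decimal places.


Q = K * Hb^2.5 * sin(2 * alpha_b)
Hb^2.5 = 0.82^2.5 = 0.608884
sin(2 * 5.0) = sin(10.0) = 0.173648
Q = 0.58 * 0.608884 * 0.173648
Q = 0.0613 m^3/s

0.0613


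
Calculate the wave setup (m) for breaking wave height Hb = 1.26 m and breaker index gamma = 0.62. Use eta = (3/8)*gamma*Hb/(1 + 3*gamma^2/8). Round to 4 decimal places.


eta = (3/8) * gamma * Hb / (1 + 3*gamma^2/8)
Numerator = (3/8) * 0.62 * 1.26 = 0.292950
Denominator = 1 + 3*0.62^2/8 = 1 + 0.144150 = 1.144150
eta = 0.292950 / 1.144150
eta = 0.2560 m

0.2560


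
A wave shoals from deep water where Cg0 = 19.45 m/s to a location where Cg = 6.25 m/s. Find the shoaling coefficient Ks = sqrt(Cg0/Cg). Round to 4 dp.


Ks = sqrt(Cg0 / Cg)
Ks = sqrt(19.45 / 6.25)
Ks = sqrt(3.1120)
Ks = 1.7641

1.7641


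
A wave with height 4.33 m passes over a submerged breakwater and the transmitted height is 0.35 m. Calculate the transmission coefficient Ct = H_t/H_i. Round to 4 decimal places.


Ct = H_t / H_i
Ct = 0.35 / 4.33
Ct = 0.0808

0.0808


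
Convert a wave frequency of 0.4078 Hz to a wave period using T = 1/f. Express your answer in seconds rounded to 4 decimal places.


T = 1 / f
T = 1 / 0.4078
T = 2.4522 s

2.4522


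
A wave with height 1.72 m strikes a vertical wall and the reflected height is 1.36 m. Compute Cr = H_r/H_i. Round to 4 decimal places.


Cr = H_r / H_i
Cr = 1.36 / 1.72
Cr = 0.7907

0.7907


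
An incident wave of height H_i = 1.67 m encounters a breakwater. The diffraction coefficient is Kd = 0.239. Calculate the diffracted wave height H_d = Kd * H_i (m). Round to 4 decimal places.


H_d = Kd * H_i
H_d = 0.239 * 1.67
H_d = 0.3991 m

0.3991


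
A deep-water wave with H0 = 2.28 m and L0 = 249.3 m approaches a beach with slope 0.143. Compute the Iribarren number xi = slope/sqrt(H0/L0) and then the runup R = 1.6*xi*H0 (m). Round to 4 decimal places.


xi = slope / sqrt(H0/L0)
H0/L0 = 2.28/249.3 = 0.009146
sqrt(0.009146) = 0.095633
xi = 0.143 / 0.095633 = 1.495305
R = 1.6 * xi * H0 = 1.6 * 1.495305 * 2.28
R = 5.4549 m

5.4549


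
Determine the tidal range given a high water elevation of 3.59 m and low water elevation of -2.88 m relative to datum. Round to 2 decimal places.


Tidal range = High water - Low water
Tidal range = 3.59 - (-2.88)
Tidal range = 6.47 m

6.47


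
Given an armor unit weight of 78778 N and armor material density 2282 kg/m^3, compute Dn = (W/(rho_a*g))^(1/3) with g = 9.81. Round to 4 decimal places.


V = W / (rho_a * g)
V = 78778 / (2282 * 9.81)
V = 78778 / 22386.42
V = 3.519008 m^3
Dn = V^(1/3) = 3.519008^(1/3)
Dn = 1.5210 m

1.5210


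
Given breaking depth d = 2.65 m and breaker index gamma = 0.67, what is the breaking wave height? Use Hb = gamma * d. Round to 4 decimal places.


Hb = gamma * d
Hb = 0.67 * 2.65
Hb = 1.7755 m

1.7755


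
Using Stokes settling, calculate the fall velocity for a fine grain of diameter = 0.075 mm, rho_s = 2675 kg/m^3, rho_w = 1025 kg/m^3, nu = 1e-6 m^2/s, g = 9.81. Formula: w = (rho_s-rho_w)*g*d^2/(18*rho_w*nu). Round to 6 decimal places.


w = (rho_s - rho_w) * g * d^2 / (18 * rho_w * nu)
d = 0.075 mm = 0.000075 m
rho_s - rho_w = 2675 - 1025 = 1650
Numerator = 1650 * 9.81 * (0.000075)^2 = 0.000091049062
Denominator = 18 * 1025 * 1e-6 = 0.018450
w = 0.004935 m/s

0.004935


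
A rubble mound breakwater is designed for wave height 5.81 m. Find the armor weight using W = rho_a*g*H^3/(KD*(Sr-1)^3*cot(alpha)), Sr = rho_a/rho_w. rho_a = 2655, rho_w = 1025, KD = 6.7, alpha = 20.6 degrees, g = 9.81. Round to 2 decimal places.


Sr = rho_a / rho_w = 2655 / 1025 = 2.590244
(Sr - 1) = 1.590244
(Sr - 1)^3 = 4.021529
cot(20.6) = 1 / tan(20.6) = 1 / 0.375875 = 2.660457
Numerator = 2655 * 9.81 * 5.81^3 = 5108129.8660
Denominator = 6.7 * 4.021529 * 2.660457 = 71.684002
W = 5108129.8660 / 71.684002
W = 71258.99 N

71258.99


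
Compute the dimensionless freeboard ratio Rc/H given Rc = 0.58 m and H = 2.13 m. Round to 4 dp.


Relative freeboard = Rc / H
= 0.58 / 2.13
= 0.2723

0.2723


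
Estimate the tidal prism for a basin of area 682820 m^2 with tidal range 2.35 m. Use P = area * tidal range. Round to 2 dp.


Tidal prism = Area * Tidal range
P = 682820 * 2.35
P = 1604627.00 m^3

1604627.00


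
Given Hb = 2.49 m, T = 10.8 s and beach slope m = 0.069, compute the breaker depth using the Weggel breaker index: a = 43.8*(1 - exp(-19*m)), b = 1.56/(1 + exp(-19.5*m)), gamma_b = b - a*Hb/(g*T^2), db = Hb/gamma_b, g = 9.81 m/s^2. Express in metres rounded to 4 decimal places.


a = 43.8 * (1 - exp(-19 * m))
exp(-19 * 0.069) = exp(-1.3110) = 0.269550
a = 43.8 * (1 - 0.269550) = 31.993694
b = 1.56 / (1 + exp(-19.5 * m))
exp(-19.5 * 0.069) = exp(-1.3455) = 0.260409
b = 1.56 / (1 + 0.260409) = 1.237693
Hb / (g * T^2) = 2.49 / (9.81 * 10.8^2) = 2.49 / 1144.2384 = 0.00217612
gamma_b = b - a * Hb/(g*T^2) = 1.237693 - 31.993694 * 0.00217612 = 1.168071
db = Hb / gamma_b = 2.49 / 1.168071
db = 2.1317 m

2.1317


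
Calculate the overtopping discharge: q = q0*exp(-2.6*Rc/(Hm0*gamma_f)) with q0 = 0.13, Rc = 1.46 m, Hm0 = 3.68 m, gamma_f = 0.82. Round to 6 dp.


q = q0 * exp(-2.6 * Rc / (Hm0 * gamma_f))
Exponent = -2.6 * 1.46 / (3.68 * 0.82)
= -2.6 * 1.46 / 3.0176
= -1.257953
exp(-1.257953) = 0.284235
q = 0.13 * 0.284235
q = 0.036951 m^3/s/m

0.036951


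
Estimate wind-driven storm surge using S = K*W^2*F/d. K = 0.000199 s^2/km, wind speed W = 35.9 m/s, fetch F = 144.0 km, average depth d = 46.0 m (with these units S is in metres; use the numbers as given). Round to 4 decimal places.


S = K * W^2 * F / d
W^2 = 35.9^2 = 1288.81
S = 0.000199 * 1288.81 * 144.0 / 46.0
Numerator = 0.000199 * 1288.81 * 144.0 = 36.932139
S = 36.932139 / 46.0 = 0.8029 m

0.8029


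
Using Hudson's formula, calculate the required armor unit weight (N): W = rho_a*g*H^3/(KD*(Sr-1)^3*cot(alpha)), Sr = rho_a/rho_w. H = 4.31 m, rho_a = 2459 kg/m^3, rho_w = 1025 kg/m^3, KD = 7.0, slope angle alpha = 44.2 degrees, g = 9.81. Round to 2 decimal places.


Sr = rho_a / rho_w = 2459 / 1025 = 2.399024
(Sr - 1) = 1.399024
(Sr - 1)^3 = 2.738267
cot(44.2) = 1 / tan(44.2) = 1 / 0.972458 = 1.028323
Numerator = 2459 * 9.81 * 4.31^3 = 1931342.7187
Denominator = 7.0 * 2.738267 * 1.028323 = 19.710755
W = 1931342.7187 / 19.710755
W = 97984.21 N

97984.21


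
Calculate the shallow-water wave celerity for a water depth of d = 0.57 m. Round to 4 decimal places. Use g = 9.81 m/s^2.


Using the shallow-water approximation:
C = sqrt(g * d) = sqrt(9.81 * 0.57)
C = sqrt(5.5917)
C = 2.3647 m/s

2.3647


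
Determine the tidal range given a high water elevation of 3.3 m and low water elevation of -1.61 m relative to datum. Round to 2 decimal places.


Tidal range = High water - Low water
Tidal range = 3.3 - (-1.61)
Tidal range = 4.91 m

4.91


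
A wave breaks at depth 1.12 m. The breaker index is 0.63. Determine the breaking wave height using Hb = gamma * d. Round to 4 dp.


Hb = gamma * d
Hb = 0.63 * 1.12
Hb = 0.7056 m

0.7056


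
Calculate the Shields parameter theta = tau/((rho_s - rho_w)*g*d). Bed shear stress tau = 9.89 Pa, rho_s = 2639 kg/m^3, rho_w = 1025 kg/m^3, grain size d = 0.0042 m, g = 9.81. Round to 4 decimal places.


theta = tau / ((rho_s - rho_w) * g * d)
rho_s - rho_w = 2639 - 1025 = 1614
Denominator = 1614 * 9.81 * 0.0042 = 66.500028
theta = 9.89 / 66.500028
theta = 0.1487

0.1487


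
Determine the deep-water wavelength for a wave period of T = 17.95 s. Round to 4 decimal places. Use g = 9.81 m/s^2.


L0 = g * T^2 / (2 * pi)
L0 = 9.81 * 17.95^2 / (2 * pi)
L0 = 9.81 * 322.2025 / 6.28319
L0 = 3160.8065 / 6.28319
L0 = 503.0580 m

503.0580


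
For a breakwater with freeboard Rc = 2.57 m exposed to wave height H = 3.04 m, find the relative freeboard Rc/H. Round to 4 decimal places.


Relative freeboard = Rc / H
= 2.57 / 3.04
= 0.8454

0.8454


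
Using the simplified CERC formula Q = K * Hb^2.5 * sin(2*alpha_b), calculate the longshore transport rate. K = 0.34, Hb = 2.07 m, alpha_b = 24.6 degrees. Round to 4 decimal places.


Q = K * Hb^2.5 * sin(2 * alpha_b)
Hb^2.5 = 2.07^2.5 = 6.164898
sin(2 * 24.6) = sin(49.2) = 0.756995
Q = 0.34 * 6.164898 * 0.756995
Q = 1.5867 m^3/s

1.5867


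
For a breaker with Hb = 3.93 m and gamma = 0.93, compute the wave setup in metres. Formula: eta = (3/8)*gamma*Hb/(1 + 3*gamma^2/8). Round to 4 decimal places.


eta = (3/8) * gamma * Hb / (1 + 3*gamma^2/8)
Numerator = (3/8) * 0.93 * 3.93 = 1.370588
Denominator = 1 + 3*0.93^2/8 = 1 + 0.324338 = 1.324338
eta = 1.370588 / 1.324338
eta = 1.0349 m

1.0349


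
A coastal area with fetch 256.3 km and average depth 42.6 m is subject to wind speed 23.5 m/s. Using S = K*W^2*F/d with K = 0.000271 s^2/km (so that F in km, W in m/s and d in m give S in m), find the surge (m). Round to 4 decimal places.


S = K * W^2 * F / d
W^2 = 23.5^2 = 552.25
S = 0.000271 * 552.25 * 256.3 / 42.6
Numerator = 0.000271 * 552.25 * 256.3 = 38.357794
S = 38.357794 / 42.6 = 0.9004 m

0.9004


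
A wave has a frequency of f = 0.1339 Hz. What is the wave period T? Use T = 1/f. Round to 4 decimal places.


T = 1 / f
T = 1 / 0.1339
T = 7.4683 s

7.4683


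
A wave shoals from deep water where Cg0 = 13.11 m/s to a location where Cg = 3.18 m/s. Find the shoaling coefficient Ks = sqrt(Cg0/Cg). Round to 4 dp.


Ks = sqrt(Cg0 / Cg)
Ks = sqrt(13.11 / 3.18)
Ks = sqrt(4.1226)
Ks = 2.0304

2.0304


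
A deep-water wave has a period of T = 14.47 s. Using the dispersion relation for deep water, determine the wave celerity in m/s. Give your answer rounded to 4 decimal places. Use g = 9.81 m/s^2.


We use the deep-water celerity formula:
C = g * T / (2 * pi)
C = 9.81 * 14.47 / (2 * 3.14159...)
C = 141.950700 / 6.283185
C = 22.5922 m/s

22.5922


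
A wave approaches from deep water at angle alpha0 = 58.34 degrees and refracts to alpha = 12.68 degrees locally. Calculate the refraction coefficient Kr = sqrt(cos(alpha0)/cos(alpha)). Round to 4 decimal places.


Kr = sqrt(cos(alpha0) / cos(alpha))
cos(58.34) = 0.524878
cos(12.68) = 0.975611
Kr = sqrt(0.524878 / 0.975611)
Kr = sqrt(0.537999)
Kr = 0.7335

0.7335


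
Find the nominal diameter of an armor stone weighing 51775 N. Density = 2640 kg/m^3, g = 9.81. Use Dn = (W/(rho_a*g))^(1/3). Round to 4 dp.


V = W / (rho_a * g)
V = 51775 / (2640 * 9.81)
V = 51775 / 25898.40
V = 1.999158 m^3
Dn = V^(1/3) = 1.999158^(1/3)
Dn = 1.2597 m

1.2597


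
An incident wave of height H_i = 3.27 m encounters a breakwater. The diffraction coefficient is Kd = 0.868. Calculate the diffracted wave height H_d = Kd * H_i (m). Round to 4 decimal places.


H_d = Kd * H_i
H_d = 0.868 * 3.27
H_d = 2.8384 m

2.8384


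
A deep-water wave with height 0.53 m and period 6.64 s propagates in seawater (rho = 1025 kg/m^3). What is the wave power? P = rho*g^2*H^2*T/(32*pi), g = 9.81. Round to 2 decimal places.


P = rho * g^2 * H^2 * T / (32 * pi)
P = 1025 * 9.81^2 * 0.53^2 * 6.64 / (32 * pi)
P = 1025 * 96.2361 * 0.2809 * 6.64 / 100.53096
P = 1830.13 W/m

1830.13


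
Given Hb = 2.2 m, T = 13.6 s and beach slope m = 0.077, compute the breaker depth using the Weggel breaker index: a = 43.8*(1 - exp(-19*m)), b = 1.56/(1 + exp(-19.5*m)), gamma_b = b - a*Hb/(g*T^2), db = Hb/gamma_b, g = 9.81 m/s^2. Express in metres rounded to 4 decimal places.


a = 43.8 * (1 - exp(-19 * m))
exp(-19 * 0.077) = exp(-1.4630) = 0.231541
a = 43.8 * (1 - 0.231541) = 33.658521
b = 1.56 / (1 + exp(-19.5 * m))
exp(-19.5 * 0.077) = exp(-1.5015) = 0.222796
b = 1.56 / (1 + 0.222796) = 1.275765
Hb / (g * T^2) = 2.2 / (9.81 * 13.6^2) = 2.2 / 1814.4576 = 0.00121248
gamma_b = b - a * Hb/(g*T^2) = 1.275765 - 33.658521 * 0.00121248 = 1.234955
db = Hb / gamma_b = 2.2 / 1.234955
db = 1.7814 m

1.7814


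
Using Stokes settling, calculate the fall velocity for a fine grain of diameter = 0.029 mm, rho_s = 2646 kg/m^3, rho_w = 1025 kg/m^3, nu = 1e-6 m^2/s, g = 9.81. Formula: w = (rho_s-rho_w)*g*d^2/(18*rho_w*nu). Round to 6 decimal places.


w = (rho_s - rho_w) * g * d^2 / (18 * rho_w * nu)
d = 0.029 mm = 0.000029 m
rho_s - rho_w = 2646 - 1025 = 1621
Numerator = 1621 * 9.81 * (0.000029)^2 = 0.000013373590
Denominator = 18 * 1025 * 1e-6 = 0.018450
w = 0.000725 m/s

0.000725


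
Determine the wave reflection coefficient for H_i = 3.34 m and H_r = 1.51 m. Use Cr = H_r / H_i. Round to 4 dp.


Cr = H_r / H_i
Cr = 1.51 / 3.34
Cr = 0.4521

0.4521


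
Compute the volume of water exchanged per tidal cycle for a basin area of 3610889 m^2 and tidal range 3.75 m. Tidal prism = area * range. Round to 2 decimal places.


Tidal prism = Area * Tidal range
P = 3610889 * 3.75
P = 13540833.75 m^3

13540833.75


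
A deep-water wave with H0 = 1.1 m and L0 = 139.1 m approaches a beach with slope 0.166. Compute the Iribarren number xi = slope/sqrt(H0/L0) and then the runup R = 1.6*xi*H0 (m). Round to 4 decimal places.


xi = slope / sqrt(H0/L0)
H0/L0 = 1.1/139.1 = 0.007908
sqrt(0.007908) = 0.088927
xi = 0.166 / 0.088927 = 1.866703
R = 1.6 * xi * H0 = 1.6 * 1.866703 * 1.1
R = 3.2854 m

3.2854


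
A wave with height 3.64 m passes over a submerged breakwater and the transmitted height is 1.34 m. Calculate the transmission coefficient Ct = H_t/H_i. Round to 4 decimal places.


Ct = H_t / H_i
Ct = 1.34 / 3.64
Ct = 0.3681

0.3681


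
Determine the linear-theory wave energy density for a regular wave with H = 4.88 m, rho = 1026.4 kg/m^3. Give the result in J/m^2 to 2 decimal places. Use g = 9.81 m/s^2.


E = (1/8) * rho * g * H^2
E = (1/8) * 1026.4 * 9.81 * 4.88^2
E = 0.125 * 1026.4 * 9.81 * 23.8144
E = 29973.35 J/m^2

29973.35


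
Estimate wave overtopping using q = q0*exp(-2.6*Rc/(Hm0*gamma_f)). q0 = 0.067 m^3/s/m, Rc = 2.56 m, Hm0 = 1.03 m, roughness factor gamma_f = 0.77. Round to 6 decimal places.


q = q0 * exp(-2.6 * Rc / (Hm0 * gamma_f))
Exponent = -2.6 * 2.56 / (1.03 * 0.77)
= -2.6 * 2.56 / 0.7931
= -8.392384
exp(-8.392384) = 0.000227
q = 0.067 * 0.000227
q = 0.000015 m^3/s/m

0.000015


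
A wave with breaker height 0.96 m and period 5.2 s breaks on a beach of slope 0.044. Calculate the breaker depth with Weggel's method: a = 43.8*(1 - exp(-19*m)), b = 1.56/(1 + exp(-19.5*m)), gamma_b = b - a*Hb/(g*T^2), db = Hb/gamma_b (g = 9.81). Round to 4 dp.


a = 43.8 * (1 - exp(-19 * m))
exp(-19 * 0.044) = exp(-0.8360) = 0.433441
a = 43.8 * (1 - 0.433441) = 24.815292
b = 1.56 / (1 + exp(-19.5 * m))
exp(-19.5 * 0.044) = exp(-0.8580) = 0.424009
b = 1.56 / (1 + 0.424009) = 1.095498
Hb / (g * T^2) = 0.96 / (9.81 * 5.2^2) = 0.96 / 265.2624 = 0.00361906
gamma_b = b - a * Hb/(g*T^2) = 1.095498 - 24.815292 * 0.00361906 = 1.005691
db = Hb / gamma_b = 0.96 / 1.005691
db = 0.9546 m

0.9546


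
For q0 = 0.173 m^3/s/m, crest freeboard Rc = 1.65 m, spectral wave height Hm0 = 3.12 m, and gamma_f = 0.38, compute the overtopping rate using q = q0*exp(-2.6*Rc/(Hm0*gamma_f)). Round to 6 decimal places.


q = q0 * exp(-2.6 * Rc / (Hm0 * gamma_f))
Exponent = -2.6 * 1.65 / (3.12 * 0.38)
= -2.6 * 1.65 / 1.1856
= -3.618421
exp(-3.618421) = 0.026825
q = 0.173 * 0.026825
q = 0.004641 m^3/s/m

0.004641


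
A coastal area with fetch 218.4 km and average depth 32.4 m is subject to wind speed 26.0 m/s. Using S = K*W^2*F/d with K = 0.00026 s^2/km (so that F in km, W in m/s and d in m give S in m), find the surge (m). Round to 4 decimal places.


S = K * W^2 * F / d
W^2 = 26.0^2 = 676.00
S = 0.00026 * 676.00 * 218.4 / 32.4
Numerator = 0.00026 * 676.00 * 218.4 = 38.385984
S = 38.385984 / 32.4 = 1.1848 m

1.1848


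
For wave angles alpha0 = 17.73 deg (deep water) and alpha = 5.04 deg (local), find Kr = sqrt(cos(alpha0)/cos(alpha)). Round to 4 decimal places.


Kr = sqrt(cos(alpha0) / cos(alpha))
cos(17.73) = 0.952502
cos(5.04) = 0.996134
Kr = sqrt(0.952502 / 0.996134)
Kr = sqrt(0.956199)
Kr = 0.9779

0.9779


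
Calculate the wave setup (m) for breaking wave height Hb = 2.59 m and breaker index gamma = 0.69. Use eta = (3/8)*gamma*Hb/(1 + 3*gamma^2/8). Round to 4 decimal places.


eta = (3/8) * gamma * Hb / (1 + 3*gamma^2/8)
Numerator = (3/8) * 0.69 * 2.59 = 0.670162
Denominator = 1 + 3*0.69^2/8 = 1 + 0.178538 = 1.178538
eta = 0.670162 / 1.178538
eta = 0.5686 m

0.5686


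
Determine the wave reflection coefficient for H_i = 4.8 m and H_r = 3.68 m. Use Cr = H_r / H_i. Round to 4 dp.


Cr = H_r / H_i
Cr = 3.68 / 4.8
Cr = 0.7667

0.7667


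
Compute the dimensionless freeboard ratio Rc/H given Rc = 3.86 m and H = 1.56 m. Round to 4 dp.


Relative freeboard = Rc / H
= 3.86 / 1.56
= 2.4744

2.4744


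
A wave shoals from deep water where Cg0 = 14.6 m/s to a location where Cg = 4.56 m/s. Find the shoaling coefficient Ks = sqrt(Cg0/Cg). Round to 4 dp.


Ks = sqrt(Cg0 / Cg)
Ks = sqrt(14.6 / 4.56)
Ks = sqrt(3.2018)
Ks = 1.7893

1.7893


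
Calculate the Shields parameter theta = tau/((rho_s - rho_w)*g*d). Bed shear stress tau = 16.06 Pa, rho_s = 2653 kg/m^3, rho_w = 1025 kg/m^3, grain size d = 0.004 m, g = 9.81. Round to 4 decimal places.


theta = tau / ((rho_s - rho_w) * g * d)
rho_s - rho_w = 2653 - 1025 = 1628
Denominator = 1628 * 9.81 * 0.004 = 63.882720
theta = 16.06 / 63.882720
theta = 0.2514

0.2514


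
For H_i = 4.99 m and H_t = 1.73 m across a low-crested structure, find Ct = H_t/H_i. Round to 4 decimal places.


Ct = H_t / H_i
Ct = 1.73 / 4.99
Ct = 0.3467

0.3467


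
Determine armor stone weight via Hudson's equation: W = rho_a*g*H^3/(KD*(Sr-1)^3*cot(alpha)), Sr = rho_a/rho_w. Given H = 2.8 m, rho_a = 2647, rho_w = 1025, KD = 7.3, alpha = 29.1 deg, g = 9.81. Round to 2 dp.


Sr = rho_a / rho_w = 2647 / 1025 = 2.582439
(Sr - 1) = 1.582439
(Sr - 1)^3 = 3.962607
cot(29.1) = 1 / tan(29.1) = 1 / 0.556593 = 1.796645
Numerator = 2647 * 9.81 * 2.8^3 = 570029.1206
Denominator = 7.3 * 3.962607 * 1.796645 = 51.971611
W = 570029.1206 / 51.971611
W = 10968.09 N

10968.09


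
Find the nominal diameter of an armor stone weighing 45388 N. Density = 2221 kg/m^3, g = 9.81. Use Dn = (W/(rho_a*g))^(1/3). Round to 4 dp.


V = W / (rho_a * g)
V = 45388 / (2221 * 9.81)
V = 45388 / 21788.01
V = 2.083164 m^3
Dn = V^(1/3) = 2.083164^(1/3)
Dn = 1.2771 m

1.2771


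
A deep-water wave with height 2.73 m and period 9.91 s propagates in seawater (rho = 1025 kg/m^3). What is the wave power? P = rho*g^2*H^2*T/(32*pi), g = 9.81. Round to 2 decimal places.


P = rho * g^2 * H^2 * T / (32 * pi)
P = 1025 * 9.81^2 * 2.73^2 * 9.91 / (32 * pi)
P = 1025 * 96.2361 * 7.4529 * 9.91 / 100.53096
P = 72470.45 W/m

72470.45


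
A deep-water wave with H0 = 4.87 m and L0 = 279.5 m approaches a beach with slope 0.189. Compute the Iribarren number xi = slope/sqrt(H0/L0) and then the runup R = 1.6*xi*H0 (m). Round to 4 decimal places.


xi = slope / sqrt(H0/L0)
H0/L0 = 4.87/279.5 = 0.017424
sqrt(0.017424) = 0.132000
xi = 0.189 / 0.132000 = 1.431819
R = 1.6 * xi * H0 = 1.6 * 1.431819 * 4.87
R = 11.1567 m

11.1567


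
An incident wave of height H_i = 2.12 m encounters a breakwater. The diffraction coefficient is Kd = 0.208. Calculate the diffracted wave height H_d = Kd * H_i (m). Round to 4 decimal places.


H_d = Kd * H_i
H_d = 0.208 * 2.12
H_d = 0.4410 m

0.4410


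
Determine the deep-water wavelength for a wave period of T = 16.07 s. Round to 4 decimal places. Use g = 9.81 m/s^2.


L0 = g * T^2 / (2 * pi)
L0 = 9.81 * 16.07^2 / (2 * pi)
L0 = 9.81 * 258.2449 / 6.28319
L0 = 2533.3825 / 6.28319
L0 = 403.2003 m

403.2003


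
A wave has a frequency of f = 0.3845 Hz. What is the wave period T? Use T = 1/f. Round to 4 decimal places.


T = 1 / f
T = 1 / 0.3845
T = 2.6008 s

2.6008


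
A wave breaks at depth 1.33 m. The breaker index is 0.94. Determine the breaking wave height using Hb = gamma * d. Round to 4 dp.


Hb = gamma * d
Hb = 0.94 * 1.33
Hb = 1.2502 m

1.2502


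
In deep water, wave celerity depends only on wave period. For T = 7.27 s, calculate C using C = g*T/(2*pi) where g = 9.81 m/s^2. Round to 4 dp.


We use the deep-water celerity formula:
C = g * T / (2 * pi)
C = 9.81 * 7.27 / (2 * 3.14159...)
C = 71.318700 / 6.283185
C = 11.3507 m/s

11.3507


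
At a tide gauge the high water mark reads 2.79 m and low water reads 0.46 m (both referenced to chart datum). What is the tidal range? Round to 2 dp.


Tidal range = High water - Low water
Tidal range = 2.79 - (0.46)
Tidal range = 2.33 m

2.33


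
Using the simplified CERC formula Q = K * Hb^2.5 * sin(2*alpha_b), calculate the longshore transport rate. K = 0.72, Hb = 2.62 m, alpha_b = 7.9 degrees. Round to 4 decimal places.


Q = K * Hb^2.5 * sin(2 * alpha_b)
Hb^2.5 = 2.62^2.5 = 11.111002
sin(2 * 7.9) = sin(15.8) = 0.272280
Q = 0.72 * 11.111002 * 0.272280
Q = 2.1782 m^3/s

2.1782


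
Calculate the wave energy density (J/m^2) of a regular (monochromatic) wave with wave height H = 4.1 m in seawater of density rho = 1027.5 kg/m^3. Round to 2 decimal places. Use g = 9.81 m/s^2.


E = (1/8) * rho * g * H^2
E = (1/8) * 1027.5 * 9.81 * 4.1^2
E = 0.125 * 1027.5 * 9.81 * 16.8100
E = 21180.13 J/m^2

21180.13


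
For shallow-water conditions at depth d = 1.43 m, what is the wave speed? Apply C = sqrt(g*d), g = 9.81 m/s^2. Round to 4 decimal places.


Using the shallow-water approximation:
C = sqrt(g * d) = sqrt(9.81 * 1.43)
C = sqrt(14.0283)
C = 3.7454 m/s

3.7454
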